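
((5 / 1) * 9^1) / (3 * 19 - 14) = 45 / 43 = 1.05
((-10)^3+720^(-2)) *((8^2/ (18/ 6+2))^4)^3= -19342813076521541.50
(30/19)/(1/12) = 360/19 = 18.95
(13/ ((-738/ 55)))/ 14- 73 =-754951/ 10332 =-73.07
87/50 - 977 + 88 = -44363/50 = -887.26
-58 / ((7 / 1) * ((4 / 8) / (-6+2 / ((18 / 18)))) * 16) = 29 / 7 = 4.14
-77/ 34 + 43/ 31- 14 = -15681/ 1054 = -14.88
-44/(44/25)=-25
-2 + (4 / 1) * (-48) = -194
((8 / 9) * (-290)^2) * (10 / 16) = 420500 / 9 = 46722.22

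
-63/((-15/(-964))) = -4048.80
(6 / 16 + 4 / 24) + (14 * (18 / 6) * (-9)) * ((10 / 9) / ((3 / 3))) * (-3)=1260.54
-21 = -21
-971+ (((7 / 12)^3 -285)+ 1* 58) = -2069801 / 1728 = -1197.80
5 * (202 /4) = 505 /2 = 252.50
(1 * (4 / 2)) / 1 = 2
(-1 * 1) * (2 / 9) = -2 / 9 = -0.22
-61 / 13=-4.69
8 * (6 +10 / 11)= 608 / 11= 55.27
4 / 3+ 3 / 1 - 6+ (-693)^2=1440742 / 3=480247.33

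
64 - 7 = 57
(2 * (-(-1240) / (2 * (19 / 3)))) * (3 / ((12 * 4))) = 465 / 38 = 12.24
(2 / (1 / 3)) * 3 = 18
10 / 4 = 2.50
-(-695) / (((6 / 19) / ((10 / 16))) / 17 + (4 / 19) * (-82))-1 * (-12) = -788441 / 27832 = -28.33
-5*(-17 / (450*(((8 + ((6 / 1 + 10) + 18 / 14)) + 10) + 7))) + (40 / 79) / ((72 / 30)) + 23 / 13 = 54299093 / 27359280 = 1.98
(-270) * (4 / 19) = -1080 / 19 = -56.84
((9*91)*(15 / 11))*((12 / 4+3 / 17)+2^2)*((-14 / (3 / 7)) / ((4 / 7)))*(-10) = 856796850 / 187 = 4581801.34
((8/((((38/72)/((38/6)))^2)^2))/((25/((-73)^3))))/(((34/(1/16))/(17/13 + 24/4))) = -38316618432/1105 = -34675672.79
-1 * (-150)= 150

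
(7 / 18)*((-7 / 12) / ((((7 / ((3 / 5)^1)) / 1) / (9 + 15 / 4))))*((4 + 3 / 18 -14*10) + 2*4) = 31.69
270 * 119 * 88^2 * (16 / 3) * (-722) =-958102548480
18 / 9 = 2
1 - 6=-5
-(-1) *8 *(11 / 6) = 44 / 3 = 14.67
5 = 5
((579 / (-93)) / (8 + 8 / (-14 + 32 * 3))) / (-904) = 7913 / 9303968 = 0.00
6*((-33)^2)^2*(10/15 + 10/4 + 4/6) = 27276183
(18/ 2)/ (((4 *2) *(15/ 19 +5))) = 171/ 880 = 0.19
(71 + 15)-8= 78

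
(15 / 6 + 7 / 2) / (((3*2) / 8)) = 8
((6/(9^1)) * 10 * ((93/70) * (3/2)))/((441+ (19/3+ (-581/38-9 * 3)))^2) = 1208628/14924914375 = 0.00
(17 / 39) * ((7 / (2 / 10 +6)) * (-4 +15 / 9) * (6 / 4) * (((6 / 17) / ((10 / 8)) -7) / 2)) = 27979 / 4836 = 5.79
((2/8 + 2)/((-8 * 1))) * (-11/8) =99/256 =0.39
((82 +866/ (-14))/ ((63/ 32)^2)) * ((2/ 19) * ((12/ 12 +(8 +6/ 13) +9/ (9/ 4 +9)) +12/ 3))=9914368/ 1270815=7.80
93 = 93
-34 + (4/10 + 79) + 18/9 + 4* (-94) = -1643/5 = -328.60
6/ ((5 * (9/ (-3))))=-2/ 5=-0.40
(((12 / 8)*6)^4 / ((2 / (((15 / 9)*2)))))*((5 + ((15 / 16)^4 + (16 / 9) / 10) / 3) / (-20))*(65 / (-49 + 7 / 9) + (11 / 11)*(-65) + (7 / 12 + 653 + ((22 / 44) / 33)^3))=-1033986988628969349 / 605714120704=-1707054.46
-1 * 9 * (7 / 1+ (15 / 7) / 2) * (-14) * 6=6102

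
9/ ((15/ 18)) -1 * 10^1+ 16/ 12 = 32/ 15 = 2.13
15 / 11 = 1.36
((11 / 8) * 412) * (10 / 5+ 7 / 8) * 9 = 234531 / 16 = 14658.19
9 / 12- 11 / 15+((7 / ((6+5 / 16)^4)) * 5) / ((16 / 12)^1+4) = 129865201 / 6243624060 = 0.02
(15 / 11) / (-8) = -15 / 88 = -0.17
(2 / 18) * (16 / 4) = 4 / 9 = 0.44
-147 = -147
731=731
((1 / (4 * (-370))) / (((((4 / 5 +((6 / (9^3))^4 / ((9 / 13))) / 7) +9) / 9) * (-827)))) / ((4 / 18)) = 17793060798303 / 5269736988360308368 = 0.00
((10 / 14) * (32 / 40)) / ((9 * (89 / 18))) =8 / 623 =0.01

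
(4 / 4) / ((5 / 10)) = 2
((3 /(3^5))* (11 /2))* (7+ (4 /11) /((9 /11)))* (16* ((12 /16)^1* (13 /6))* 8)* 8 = 613184 /729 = 841.13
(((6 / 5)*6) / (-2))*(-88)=1584 / 5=316.80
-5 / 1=-5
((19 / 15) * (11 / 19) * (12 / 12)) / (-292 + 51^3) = 11 / 1985385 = 0.00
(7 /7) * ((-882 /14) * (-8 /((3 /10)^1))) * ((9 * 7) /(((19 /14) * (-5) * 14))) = -21168 /19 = -1114.11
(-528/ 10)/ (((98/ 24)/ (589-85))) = -228096/ 35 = -6517.03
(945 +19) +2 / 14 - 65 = 6294 / 7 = 899.14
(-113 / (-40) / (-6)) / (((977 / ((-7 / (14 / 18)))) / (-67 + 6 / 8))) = -17967 / 62528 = -0.29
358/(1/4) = 1432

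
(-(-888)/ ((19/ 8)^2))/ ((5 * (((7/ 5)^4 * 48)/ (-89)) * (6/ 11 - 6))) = 2.79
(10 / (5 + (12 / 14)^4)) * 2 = 48020 / 13301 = 3.61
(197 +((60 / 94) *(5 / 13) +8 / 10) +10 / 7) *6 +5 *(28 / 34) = 436603756 / 363545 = 1200.96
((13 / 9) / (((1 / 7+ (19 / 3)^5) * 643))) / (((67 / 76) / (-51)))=-2380833 / 186680053954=-0.00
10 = 10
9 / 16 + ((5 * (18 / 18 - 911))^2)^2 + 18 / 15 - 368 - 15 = 34287480499969501 / 80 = 428593506249618.76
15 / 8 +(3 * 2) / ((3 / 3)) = 63 / 8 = 7.88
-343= -343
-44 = -44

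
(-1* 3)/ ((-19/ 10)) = 30/ 19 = 1.58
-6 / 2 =-3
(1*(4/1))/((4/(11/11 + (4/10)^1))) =7/5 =1.40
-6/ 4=-3/ 2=-1.50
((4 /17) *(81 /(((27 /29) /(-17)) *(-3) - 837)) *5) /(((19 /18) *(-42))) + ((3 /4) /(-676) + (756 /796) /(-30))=-2064000063 /68346263440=-0.03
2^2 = 4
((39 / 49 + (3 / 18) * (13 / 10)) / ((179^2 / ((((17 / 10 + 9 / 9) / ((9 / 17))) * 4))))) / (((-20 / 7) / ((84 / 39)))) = -3893 / 8010250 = -0.00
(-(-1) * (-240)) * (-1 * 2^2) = 960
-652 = -652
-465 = -465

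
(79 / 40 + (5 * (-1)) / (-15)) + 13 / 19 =6823 / 2280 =2.99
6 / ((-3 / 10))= -20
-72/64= -9/8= -1.12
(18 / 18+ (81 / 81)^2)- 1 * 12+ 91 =81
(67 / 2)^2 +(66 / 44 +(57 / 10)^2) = 28906 / 25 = 1156.24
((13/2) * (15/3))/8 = 65/16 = 4.06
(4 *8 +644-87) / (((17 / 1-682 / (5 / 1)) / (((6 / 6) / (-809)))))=0.01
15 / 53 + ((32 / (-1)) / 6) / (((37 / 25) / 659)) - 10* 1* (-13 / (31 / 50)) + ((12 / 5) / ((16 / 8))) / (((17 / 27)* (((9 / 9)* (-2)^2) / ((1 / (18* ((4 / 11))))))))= -536914956673 / 248027280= -2164.74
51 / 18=17 / 6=2.83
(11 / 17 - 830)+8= -13963 / 17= -821.35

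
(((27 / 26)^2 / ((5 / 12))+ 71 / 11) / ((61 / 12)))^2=1017322373376 / 321483330025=3.16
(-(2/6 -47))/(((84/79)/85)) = 33575/9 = 3730.56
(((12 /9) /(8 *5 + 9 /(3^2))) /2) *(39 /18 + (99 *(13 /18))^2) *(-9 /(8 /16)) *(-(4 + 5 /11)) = 3007277 /451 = 6668.02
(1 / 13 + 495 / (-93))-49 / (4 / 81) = -1607963 / 1612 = -997.50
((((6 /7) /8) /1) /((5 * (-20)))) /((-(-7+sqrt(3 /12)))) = -3 /18200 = -0.00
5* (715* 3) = 10725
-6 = -6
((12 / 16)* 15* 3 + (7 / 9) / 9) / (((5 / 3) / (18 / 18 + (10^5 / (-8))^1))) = -253752.85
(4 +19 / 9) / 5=11 / 9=1.22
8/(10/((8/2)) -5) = -16/5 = -3.20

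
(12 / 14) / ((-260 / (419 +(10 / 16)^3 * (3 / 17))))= -10942053 / 7920640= -1.38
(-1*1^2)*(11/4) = -11/4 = -2.75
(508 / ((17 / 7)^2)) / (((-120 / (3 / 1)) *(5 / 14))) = -43561 / 7225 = -6.03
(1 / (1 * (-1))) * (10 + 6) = -16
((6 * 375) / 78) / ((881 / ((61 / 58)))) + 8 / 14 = 2817221 / 4649918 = 0.61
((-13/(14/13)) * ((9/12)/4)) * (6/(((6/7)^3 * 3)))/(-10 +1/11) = 91091/125568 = 0.73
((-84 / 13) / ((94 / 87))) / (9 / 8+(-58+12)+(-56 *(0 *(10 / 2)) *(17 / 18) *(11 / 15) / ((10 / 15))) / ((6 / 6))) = 29232 / 219349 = 0.13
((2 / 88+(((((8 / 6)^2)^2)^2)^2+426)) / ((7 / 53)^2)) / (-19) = -2797453173388721 / 1763365879044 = -1586.43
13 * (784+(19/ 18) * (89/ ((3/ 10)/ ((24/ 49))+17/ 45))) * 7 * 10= 570235120/ 713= 799768.75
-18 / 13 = -1.38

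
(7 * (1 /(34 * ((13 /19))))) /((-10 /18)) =-0.54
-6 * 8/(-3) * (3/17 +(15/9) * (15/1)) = 6848/17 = 402.82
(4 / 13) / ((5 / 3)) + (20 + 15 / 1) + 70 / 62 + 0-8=57052 / 2015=28.31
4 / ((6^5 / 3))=1 / 648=0.00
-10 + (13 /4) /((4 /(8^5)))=26614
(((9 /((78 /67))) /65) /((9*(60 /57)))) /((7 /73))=92929 /709800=0.13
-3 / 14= -0.21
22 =22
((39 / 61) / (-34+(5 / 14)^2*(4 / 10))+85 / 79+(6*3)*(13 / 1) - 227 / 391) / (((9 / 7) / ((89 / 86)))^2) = 95084724110525947 / 625917588498018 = 151.91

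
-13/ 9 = -1.44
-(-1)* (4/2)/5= 2/5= 0.40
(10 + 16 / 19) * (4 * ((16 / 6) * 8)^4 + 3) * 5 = 69122380210 / 1539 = 44913827.30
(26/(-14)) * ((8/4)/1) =-26/7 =-3.71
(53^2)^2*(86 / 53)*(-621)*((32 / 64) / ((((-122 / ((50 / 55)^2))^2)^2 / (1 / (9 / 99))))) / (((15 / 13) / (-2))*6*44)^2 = -388803916515625 / 97943306447709393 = -0.00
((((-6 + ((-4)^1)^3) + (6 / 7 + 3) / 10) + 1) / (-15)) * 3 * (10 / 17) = 4803 / 595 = 8.07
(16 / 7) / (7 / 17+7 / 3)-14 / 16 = -0.04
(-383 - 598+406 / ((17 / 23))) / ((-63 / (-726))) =-1776038 / 357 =-4974.90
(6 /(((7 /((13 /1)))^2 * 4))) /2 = 507 /196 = 2.59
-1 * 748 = -748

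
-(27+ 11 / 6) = -173 / 6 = -28.83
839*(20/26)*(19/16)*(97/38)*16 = 406915/13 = 31301.15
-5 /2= -2.50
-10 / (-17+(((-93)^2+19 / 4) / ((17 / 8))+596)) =-170 / 79073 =-0.00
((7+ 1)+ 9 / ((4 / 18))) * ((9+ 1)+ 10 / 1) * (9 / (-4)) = -4365 / 2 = -2182.50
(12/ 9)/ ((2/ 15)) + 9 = 19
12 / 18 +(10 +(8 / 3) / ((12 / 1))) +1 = 107 / 9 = 11.89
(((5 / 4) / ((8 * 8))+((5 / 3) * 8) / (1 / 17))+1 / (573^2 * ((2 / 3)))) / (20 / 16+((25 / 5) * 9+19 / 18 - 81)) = -19053479469 / 2832092992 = -6.73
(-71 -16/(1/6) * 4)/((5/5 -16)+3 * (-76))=1.87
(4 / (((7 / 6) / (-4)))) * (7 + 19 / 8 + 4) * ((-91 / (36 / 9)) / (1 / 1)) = 4173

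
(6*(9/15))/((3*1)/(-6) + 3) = 36/25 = 1.44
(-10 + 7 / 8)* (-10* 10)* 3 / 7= 5475 / 14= 391.07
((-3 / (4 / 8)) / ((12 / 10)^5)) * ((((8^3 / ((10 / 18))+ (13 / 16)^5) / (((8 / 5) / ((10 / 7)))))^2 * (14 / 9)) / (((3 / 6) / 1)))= -1825359702483482572578125 / 359091701538619392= -5083268.97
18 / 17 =1.06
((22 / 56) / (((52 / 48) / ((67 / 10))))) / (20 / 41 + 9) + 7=2568581 / 353990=7.26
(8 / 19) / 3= 8 / 57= 0.14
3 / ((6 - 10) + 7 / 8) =-24 / 25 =-0.96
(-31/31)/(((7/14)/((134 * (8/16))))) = -134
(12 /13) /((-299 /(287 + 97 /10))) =-774 /845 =-0.92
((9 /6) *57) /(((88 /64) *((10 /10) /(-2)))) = -124.36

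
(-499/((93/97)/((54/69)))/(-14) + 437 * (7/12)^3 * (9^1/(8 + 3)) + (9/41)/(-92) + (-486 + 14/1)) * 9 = -482232076257/144060224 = -3347.43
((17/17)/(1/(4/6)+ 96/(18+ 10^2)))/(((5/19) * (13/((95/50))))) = 21299/88725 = 0.24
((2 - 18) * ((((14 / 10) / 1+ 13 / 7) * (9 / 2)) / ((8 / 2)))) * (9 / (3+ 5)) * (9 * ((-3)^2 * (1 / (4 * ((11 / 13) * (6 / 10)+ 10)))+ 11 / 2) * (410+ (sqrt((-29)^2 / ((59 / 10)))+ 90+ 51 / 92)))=-29872541496033 / 17594080 - 18811832607 * sqrt(590) / 11283160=-1738371.92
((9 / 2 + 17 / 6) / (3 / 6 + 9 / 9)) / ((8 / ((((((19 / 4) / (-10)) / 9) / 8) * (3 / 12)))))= -209 / 207360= -0.00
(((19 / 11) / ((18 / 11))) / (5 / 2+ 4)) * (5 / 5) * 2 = 38 / 117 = 0.32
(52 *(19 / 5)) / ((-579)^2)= 988 / 1676205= 0.00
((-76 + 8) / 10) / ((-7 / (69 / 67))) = 2346 / 2345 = 1.00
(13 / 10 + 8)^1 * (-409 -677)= -10099.80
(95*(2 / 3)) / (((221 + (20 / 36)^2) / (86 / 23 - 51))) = -2788155 / 206149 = -13.52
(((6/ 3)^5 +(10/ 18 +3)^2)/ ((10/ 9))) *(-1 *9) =-1808/ 5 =-361.60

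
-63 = -63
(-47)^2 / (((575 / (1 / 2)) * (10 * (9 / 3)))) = 2209 / 34500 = 0.06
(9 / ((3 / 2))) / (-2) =-3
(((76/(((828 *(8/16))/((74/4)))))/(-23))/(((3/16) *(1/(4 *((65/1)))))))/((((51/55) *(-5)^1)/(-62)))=-1994495360/728433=-2738.06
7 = 7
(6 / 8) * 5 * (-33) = -495 / 4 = -123.75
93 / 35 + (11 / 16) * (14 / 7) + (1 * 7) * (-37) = -71391 / 280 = -254.97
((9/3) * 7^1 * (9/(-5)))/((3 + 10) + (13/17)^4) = -2.83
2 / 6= 0.33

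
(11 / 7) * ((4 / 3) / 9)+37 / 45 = 997 / 945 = 1.06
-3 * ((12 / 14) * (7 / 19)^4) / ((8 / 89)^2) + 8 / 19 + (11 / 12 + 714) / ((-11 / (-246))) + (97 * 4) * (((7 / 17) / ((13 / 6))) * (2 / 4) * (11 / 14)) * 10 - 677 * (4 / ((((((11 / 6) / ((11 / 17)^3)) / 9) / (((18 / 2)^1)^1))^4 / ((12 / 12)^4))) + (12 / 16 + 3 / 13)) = -19306949794474148466290005182921 / 347446127957018070693856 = -55568182.35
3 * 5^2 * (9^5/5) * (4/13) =272533.85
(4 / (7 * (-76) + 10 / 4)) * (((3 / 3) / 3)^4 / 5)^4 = -8 / 28491548461875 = -0.00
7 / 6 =1.17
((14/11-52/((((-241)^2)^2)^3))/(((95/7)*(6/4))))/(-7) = -358295445407064844607236788108/40116293619683867422988833282645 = -0.01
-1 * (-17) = 17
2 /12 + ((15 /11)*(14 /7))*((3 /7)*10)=5477 /462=11.85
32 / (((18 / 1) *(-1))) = -16 / 9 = -1.78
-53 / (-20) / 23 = 53 / 460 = 0.12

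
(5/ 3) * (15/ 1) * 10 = 250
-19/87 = -0.22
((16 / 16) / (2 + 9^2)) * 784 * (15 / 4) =2940 / 83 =35.42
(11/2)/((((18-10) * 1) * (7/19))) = 209/112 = 1.87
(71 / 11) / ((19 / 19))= 71 / 11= 6.45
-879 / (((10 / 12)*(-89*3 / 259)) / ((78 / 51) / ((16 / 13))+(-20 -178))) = -6091980699 / 30260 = -201321.24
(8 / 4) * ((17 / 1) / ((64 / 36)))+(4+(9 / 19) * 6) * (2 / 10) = 20.49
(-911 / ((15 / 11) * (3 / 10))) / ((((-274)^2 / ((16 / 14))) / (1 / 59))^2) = -80168 / 540785304453681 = -0.00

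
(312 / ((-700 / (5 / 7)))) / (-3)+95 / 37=24237 / 9065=2.67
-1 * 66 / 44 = -3 / 2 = -1.50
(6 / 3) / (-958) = -1 / 479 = -0.00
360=360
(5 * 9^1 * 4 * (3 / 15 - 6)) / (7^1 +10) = -1044 / 17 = -61.41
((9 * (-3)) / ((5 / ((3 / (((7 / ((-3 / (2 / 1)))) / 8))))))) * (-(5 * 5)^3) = -3037500 / 7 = -433928.57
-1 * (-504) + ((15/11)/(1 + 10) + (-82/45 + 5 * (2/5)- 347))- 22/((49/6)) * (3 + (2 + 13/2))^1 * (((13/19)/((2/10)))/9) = 737713598/5069295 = 145.53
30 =30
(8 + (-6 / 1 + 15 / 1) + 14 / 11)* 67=13467 / 11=1224.27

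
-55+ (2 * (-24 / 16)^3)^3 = -23203 / 64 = -362.55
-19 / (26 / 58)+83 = 528 / 13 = 40.62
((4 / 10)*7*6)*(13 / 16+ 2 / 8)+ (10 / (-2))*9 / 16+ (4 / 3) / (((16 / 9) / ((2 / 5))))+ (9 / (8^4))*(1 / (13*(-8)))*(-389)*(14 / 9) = 16347439 / 1064960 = 15.35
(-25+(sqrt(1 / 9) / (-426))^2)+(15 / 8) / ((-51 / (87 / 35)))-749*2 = -592058508305 / 388721592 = -1523.09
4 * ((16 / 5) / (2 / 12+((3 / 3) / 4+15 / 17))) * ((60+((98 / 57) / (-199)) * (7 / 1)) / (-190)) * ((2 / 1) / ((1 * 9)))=-2958898688 / 4283400375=-0.69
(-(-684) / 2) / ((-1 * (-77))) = 342 / 77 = 4.44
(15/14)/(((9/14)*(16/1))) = 5/48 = 0.10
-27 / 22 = -1.23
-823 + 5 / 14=-11517 / 14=-822.64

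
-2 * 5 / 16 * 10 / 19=-25 / 76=-0.33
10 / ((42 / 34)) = 170 / 21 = 8.10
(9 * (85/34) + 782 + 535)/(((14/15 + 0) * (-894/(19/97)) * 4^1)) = -254505/3237472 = -0.08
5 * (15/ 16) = 75/ 16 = 4.69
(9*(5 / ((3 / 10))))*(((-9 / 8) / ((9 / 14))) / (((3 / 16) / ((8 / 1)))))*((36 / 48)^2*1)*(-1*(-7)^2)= 308700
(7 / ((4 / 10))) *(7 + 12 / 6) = 315 / 2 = 157.50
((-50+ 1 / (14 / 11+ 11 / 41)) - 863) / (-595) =634084 / 413525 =1.53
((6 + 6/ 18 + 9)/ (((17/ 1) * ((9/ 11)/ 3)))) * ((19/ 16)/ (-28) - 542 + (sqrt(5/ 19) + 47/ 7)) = -8668033/ 4896 + 506 * sqrt(95)/ 2907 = -1768.74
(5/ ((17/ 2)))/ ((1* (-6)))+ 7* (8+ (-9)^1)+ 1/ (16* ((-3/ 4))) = -1465/ 204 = -7.18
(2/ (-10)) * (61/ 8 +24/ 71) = -4523/ 2840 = -1.59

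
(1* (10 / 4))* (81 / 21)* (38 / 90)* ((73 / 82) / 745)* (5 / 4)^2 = 20805 / 2736832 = 0.01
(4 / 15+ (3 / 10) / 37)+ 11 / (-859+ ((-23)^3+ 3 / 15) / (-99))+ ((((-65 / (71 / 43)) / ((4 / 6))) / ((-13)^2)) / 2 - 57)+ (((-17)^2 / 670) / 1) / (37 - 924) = -56.92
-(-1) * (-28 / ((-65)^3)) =28 / 274625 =0.00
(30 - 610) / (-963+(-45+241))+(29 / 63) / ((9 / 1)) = 351103 / 434889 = 0.81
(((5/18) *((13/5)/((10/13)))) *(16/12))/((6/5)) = 169/162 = 1.04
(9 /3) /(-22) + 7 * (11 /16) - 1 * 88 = -14665 /176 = -83.32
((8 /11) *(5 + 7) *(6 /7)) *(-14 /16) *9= -648 /11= -58.91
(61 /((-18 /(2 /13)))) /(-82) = 61 /9594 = 0.01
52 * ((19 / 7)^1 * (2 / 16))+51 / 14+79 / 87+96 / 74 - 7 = 371593 / 22533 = 16.49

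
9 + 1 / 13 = 9.08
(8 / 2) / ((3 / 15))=20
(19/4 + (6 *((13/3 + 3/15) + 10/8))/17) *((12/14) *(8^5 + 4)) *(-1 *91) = -1475575686/85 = -17359713.95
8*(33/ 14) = 132/ 7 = 18.86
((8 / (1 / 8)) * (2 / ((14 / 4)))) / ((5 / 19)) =4864 / 35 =138.97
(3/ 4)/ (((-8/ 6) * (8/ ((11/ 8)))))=-0.10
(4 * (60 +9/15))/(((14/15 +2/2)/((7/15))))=8484/145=58.51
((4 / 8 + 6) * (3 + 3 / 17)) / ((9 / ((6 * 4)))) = 936 / 17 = 55.06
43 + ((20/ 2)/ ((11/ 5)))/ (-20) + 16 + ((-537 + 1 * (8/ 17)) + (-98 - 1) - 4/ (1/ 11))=-232163/ 374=-620.76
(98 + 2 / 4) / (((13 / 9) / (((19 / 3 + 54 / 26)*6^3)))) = 20935584 / 169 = 123879.20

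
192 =192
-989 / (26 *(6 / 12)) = -989 / 13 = -76.08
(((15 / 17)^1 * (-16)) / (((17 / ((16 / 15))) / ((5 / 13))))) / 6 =-640 / 11271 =-0.06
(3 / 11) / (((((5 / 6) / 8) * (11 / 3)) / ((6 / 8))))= 324 / 605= 0.54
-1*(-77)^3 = 456533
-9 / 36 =-1 / 4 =-0.25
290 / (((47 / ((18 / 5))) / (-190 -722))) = -952128 / 47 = -20258.04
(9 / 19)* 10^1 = 90 / 19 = 4.74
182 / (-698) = -91 / 349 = -0.26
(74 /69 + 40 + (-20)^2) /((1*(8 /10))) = 551.34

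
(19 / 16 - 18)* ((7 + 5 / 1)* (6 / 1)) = -2421 / 2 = -1210.50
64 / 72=8 / 9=0.89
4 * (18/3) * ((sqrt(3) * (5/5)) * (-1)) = -24 * sqrt(3) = -41.57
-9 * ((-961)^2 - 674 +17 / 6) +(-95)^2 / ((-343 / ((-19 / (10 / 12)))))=-5697263331 / 686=-8305048.59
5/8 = 0.62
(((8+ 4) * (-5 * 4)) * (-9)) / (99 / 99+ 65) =360 / 11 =32.73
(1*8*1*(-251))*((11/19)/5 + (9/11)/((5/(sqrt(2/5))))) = -22088/95 - 18072*sqrt(10)/275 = -440.32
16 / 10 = 8 / 5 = 1.60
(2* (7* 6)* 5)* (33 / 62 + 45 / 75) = 14742 / 31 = 475.55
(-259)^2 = 67081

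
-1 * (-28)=28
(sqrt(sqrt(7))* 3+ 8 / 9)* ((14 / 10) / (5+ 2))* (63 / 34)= 28 / 85+ 189* 7^(1 / 4) / 170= 2.14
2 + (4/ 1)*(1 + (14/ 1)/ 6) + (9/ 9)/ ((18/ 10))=143/ 9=15.89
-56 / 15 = -3.73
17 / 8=2.12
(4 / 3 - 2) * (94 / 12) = -47 / 9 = -5.22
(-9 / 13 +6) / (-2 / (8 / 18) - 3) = -46 / 65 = -0.71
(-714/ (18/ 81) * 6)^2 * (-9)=-3344771556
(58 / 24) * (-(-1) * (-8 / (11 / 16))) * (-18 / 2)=2784 / 11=253.09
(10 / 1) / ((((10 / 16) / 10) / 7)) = 1120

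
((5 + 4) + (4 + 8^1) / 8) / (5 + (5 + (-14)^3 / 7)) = -21 / 764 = -0.03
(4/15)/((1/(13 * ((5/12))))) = 13/9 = 1.44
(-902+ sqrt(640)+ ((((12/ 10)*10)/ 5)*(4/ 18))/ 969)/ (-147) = 13110562/ 2136645 -8*sqrt(10)/ 147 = 5.96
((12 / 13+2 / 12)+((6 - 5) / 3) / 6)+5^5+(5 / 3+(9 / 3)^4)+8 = 376367 / 117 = 3216.81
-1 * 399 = -399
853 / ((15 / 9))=2559 / 5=511.80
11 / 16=0.69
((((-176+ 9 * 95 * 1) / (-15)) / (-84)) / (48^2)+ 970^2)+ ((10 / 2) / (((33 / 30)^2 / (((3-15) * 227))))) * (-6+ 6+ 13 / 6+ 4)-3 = 43732031996377 / 50181120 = 871483.78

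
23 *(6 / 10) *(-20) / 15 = -18.40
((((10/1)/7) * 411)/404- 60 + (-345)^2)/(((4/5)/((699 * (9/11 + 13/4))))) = 105238375356825/248864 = 422875045.63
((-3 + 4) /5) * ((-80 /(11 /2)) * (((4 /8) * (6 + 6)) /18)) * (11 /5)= -32 /15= -2.13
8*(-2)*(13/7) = -208/7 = -29.71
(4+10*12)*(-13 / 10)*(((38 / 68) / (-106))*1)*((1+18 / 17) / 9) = 53599 / 275706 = 0.19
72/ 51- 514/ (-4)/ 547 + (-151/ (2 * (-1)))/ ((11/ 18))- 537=-84246829/ 204578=-411.81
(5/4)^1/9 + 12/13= 497/468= 1.06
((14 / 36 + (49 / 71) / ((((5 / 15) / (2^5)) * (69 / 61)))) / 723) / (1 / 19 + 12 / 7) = 46100327 / 998837514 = 0.05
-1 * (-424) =424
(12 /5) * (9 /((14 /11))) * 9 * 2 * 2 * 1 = 21384 /35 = 610.97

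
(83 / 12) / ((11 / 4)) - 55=-1732 / 33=-52.48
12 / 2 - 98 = -92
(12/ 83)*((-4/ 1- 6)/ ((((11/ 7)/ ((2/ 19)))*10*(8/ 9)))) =-189/ 17347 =-0.01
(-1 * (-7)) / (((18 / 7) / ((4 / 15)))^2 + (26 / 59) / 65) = 404740 / 5376767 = 0.08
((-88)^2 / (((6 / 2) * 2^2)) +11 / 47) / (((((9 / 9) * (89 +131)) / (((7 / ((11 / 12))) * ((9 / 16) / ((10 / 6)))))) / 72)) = 544.52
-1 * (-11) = 11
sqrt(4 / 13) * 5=10 * sqrt(13) / 13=2.77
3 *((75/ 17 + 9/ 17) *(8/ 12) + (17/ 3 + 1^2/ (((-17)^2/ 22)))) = 7835/ 289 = 27.11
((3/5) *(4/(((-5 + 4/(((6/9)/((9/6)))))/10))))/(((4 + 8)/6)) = 3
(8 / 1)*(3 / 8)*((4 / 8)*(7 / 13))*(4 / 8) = 21 / 52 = 0.40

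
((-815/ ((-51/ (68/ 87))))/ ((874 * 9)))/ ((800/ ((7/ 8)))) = 1141/ 656968320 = 0.00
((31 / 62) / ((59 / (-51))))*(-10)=4.32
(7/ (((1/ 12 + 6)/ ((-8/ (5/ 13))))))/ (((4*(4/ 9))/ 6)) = -29484/ 365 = -80.78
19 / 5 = 3.80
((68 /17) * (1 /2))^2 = 4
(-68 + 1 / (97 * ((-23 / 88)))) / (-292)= 37949 / 162863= 0.23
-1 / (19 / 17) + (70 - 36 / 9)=1237 / 19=65.11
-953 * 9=-8577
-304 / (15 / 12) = -1216 / 5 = -243.20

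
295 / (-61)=-295 / 61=-4.84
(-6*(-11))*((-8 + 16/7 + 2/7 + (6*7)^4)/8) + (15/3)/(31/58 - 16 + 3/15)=25671446.89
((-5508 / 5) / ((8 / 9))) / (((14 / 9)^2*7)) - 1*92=-2266073 / 13720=-165.17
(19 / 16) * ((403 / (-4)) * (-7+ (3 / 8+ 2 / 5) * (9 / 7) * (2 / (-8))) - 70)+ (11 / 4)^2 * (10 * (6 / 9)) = 179467949 / 215040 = 834.58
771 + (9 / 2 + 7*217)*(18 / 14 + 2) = 80875 / 14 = 5776.79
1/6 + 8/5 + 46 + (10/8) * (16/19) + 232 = 280.82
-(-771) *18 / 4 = 6939 / 2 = 3469.50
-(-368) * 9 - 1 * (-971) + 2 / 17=4283.12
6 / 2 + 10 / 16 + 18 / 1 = 173 / 8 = 21.62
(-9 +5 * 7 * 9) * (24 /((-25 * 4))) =-1836 /25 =-73.44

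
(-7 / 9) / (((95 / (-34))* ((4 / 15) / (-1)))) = -119 / 114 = -1.04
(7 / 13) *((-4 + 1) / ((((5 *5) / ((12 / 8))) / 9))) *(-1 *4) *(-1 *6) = -6804 / 325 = -20.94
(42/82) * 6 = 126/41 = 3.07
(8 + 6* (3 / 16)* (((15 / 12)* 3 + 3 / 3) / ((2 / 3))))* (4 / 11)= 1025 / 176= 5.82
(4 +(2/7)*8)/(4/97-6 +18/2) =4268/2065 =2.07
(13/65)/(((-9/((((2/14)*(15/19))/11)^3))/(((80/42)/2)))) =-500/21919518929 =-0.00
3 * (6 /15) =6 /5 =1.20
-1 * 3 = -3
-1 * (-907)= 907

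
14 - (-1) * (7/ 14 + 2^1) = 33/ 2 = 16.50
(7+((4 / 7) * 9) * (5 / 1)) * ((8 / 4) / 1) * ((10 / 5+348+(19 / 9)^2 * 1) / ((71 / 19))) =6206.20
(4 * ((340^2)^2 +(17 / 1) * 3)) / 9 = 5939271133.78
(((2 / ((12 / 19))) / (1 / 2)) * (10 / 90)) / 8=19 / 216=0.09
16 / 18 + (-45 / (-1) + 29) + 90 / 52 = 17929 / 234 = 76.62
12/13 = 0.92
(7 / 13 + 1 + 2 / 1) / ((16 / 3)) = 69 / 104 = 0.66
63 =63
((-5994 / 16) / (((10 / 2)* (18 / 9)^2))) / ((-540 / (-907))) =-100677 / 3200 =-31.46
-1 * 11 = -11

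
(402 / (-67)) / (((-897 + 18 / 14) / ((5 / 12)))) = 7 / 2508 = 0.00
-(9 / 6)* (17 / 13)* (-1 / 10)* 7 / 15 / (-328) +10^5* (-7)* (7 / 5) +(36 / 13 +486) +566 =-417422246519 / 426400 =-978945.23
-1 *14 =-14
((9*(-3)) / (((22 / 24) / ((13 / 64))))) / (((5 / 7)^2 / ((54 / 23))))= -1393119 / 50600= -27.53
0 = 0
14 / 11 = 1.27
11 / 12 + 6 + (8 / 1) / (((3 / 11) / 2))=787 / 12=65.58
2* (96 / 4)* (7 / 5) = 336 / 5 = 67.20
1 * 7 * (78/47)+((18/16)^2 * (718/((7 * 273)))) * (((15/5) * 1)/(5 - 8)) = 10674093/958048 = 11.14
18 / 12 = 3 / 2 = 1.50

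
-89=-89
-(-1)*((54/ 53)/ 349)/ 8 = 27/ 73988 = 0.00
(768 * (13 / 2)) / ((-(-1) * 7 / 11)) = 54912 / 7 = 7844.57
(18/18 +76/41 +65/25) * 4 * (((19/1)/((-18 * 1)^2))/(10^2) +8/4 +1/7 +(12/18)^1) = 356269147/5811750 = 61.30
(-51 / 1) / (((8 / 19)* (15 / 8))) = -323 / 5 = -64.60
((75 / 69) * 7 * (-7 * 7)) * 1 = -372.83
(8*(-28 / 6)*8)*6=-1792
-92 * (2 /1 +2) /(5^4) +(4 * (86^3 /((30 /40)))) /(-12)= -1590143312 /5625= -282692.14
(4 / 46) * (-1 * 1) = -2 / 23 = -0.09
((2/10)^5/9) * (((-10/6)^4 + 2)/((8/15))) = 787/1215000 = 0.00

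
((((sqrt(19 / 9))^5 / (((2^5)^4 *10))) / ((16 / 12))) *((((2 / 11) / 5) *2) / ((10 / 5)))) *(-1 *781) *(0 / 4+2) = -25631 *sqrt(19) / 4246732800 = -0.00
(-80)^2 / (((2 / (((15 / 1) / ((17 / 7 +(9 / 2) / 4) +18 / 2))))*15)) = 179200 / 703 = 254.91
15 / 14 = 1.07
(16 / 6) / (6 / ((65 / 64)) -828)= -130 / 40077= -0.00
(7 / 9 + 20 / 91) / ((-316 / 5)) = -4085 / 258804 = -0.02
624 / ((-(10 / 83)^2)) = -1074684 / 25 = -42987.36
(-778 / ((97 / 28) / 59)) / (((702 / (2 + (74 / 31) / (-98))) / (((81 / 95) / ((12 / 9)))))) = -619883559 / 25995515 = -23.85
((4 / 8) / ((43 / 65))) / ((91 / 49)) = 0.41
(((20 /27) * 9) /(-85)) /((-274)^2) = -1 /957219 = -0.00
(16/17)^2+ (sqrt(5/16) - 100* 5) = -144244/289+ sqrt(5)/4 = -498.56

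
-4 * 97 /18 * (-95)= 18430 /9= 2047.78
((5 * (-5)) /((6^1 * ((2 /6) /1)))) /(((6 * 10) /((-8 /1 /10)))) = 1 /6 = 0.17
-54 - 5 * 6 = -84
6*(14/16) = 21/4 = 5.25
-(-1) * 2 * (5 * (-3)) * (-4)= 120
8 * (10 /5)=16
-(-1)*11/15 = 11/15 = 0.73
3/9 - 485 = -1454/3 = -484.67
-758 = -758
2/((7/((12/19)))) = 24/133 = 0.18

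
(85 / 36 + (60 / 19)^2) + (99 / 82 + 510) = 278961347 / 532836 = 523.54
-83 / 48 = -1.73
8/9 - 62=-550/9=-61.11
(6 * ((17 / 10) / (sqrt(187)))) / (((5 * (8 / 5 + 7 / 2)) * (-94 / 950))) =-190 * sqrt(187) / 8789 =-0.30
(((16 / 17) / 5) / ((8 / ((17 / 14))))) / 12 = 0.00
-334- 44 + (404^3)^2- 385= 4347986536860933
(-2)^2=4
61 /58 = 1.05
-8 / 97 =-0.08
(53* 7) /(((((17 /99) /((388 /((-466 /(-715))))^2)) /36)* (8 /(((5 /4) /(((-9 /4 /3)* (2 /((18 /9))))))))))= -5300122544466750 /922913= -5742819252.16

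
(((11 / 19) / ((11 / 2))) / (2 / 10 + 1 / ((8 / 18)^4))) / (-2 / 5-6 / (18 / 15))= -12800 / 16960293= -0.00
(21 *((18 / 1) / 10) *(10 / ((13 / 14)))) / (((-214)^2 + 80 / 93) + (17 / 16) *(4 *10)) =984312 / 110839573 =0.01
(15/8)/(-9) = -5/24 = -0.21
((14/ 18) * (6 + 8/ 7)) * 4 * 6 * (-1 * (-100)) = 40000/ 3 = 13333.33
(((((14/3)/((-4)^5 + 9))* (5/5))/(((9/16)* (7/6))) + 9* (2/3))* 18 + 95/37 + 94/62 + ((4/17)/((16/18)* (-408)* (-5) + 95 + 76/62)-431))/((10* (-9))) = 124594877018307/35147500296650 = 3.54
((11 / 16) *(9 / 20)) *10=99 / 32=3.09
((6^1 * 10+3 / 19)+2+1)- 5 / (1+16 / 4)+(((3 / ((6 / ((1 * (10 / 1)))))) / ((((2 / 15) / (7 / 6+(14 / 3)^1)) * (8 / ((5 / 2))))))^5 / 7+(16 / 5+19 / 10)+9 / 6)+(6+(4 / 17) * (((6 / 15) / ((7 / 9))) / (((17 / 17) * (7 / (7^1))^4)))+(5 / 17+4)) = 2588588245141828078649 / 12138651320320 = 213251717.74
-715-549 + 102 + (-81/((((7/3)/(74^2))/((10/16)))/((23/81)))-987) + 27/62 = -7786966/217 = -35884.64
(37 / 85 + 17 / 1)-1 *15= 207 / 85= 2.44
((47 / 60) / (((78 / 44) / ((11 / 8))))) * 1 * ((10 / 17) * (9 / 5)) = 5687 / 8840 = 0.64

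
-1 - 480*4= -1921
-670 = -670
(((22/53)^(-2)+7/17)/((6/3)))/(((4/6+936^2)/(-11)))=-0.00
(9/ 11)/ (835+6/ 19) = 0.00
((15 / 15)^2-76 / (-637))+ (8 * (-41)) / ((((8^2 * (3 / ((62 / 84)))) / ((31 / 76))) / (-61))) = 226518023 / 6971328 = 32.49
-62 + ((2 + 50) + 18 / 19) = -172 / 19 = -9.05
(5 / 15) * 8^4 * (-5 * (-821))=16814080 / 3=5604693.33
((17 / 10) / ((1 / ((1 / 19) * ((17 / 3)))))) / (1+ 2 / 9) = 867 / 2090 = 0.41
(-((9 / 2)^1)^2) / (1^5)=-81 / 4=-20.25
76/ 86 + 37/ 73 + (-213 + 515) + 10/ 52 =24776613/ 81614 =303.58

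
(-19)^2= 361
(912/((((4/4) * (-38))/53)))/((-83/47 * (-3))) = -19928/83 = -240.10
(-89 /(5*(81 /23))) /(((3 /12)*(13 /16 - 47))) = 131008 /299295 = 0.44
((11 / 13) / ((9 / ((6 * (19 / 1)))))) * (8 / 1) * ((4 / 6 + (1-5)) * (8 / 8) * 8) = -267520 / 117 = -2286.50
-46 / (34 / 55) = -1265 / 17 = -74.41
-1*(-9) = 9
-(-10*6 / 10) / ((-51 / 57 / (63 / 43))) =-7182 / 731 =-9.82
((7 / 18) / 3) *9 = 7 / 6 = 1.17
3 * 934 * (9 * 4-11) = 70050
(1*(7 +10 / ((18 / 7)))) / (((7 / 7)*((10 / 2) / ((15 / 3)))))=98 / 9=10.89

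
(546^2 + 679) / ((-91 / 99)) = -4225815 / 13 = -325062.69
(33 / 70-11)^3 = -400315553 / 343000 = -1167.10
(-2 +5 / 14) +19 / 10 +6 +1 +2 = 324 / 35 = 9.26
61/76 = 0.80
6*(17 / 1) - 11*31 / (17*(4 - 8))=7277 / 68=107.01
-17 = -17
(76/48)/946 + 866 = 9830851/11352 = 866.00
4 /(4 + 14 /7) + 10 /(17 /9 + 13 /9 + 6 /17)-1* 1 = 671 /282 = 2.38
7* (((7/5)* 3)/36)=49/60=0.82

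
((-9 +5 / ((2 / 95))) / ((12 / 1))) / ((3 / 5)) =2285 / 72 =31.74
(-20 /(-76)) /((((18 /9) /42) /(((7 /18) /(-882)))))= -5 /2052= -0.00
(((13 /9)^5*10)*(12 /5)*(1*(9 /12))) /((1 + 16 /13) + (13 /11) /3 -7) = -106189798 /4104999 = -25.87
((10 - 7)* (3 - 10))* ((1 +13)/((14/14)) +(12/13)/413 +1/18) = -1358573/4602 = -295.21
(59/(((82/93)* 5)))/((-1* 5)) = -5487/2050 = -2.68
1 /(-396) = -1 /396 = -0.00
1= 1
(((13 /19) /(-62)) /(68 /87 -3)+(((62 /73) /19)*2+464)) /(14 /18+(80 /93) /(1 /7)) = 69322509315 /1015619654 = 68.26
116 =116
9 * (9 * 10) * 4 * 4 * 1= 12960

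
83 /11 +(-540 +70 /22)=-5822 /11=-529.27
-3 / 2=-1.50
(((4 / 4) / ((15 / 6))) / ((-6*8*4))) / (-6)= 1 / 2880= 0.00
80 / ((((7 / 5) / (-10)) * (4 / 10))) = -10000 / 7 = -1428.57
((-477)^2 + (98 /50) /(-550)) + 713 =3138327451 /13750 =228242.00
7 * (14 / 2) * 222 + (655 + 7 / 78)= 899581 / 78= 11533.09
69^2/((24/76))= 15076.50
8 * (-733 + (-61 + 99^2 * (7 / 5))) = 517096 / 5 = 103419.20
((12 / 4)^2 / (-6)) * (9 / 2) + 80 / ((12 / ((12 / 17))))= -139 / 68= -2.04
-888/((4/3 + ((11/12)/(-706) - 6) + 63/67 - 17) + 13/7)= 3528350784/74979535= 47.06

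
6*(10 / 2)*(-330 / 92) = -2475 / 23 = -107.61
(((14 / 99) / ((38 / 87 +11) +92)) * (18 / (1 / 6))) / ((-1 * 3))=-4872 / 98989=-0.05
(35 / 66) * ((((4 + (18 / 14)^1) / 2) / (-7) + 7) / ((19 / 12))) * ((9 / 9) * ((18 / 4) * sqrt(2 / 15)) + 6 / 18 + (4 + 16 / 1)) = 48.74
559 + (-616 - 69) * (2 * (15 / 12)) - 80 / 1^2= -1233.50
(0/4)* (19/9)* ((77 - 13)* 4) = 0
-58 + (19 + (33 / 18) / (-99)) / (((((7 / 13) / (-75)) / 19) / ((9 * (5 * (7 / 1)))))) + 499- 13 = -31646019 / 2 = -15823009.50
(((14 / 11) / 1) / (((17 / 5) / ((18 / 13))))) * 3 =3780 / 2431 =1.55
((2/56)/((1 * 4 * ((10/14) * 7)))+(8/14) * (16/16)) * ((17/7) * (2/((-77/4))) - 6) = -108177/30184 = -3.58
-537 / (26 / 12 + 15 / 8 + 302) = -12888 / 7345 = -1.75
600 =600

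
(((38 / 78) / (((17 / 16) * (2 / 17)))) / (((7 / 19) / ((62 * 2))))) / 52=89528 / 3549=25.23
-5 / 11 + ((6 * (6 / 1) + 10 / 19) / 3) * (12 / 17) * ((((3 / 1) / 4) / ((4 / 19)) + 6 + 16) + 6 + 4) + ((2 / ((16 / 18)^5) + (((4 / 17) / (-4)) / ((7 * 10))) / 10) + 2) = 310.79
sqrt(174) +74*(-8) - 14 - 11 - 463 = -1080 +sqrt(174) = -1066.81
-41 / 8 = -5.12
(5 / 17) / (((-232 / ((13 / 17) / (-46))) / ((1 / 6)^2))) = 65 / 111031488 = 0.00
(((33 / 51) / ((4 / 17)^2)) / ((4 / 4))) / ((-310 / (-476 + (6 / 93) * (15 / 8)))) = 17.94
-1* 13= -13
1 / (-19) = -1 / 19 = -0.05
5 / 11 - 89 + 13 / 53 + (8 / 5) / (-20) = -1288141 / 14575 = -88.38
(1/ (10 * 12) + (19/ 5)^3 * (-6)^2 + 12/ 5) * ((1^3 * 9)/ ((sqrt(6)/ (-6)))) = -17800203 * sqrt(6)/ 1000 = -43601.41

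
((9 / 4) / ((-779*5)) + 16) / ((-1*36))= -249271 / 560880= -0.44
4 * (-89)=-356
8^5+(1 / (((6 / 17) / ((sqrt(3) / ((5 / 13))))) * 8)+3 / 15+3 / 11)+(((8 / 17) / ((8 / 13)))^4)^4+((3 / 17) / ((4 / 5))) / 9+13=221 * sqrt(3) / 240+1052823679011481940506940467 / 32116386637940133197460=32783.11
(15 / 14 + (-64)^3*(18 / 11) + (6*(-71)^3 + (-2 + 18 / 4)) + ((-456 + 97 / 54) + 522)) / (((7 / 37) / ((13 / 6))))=-5152709930017 / 174636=-29505428.03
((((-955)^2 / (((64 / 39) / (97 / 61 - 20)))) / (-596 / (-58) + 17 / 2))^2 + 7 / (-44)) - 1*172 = 149092466326935183502825 / 502079947776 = 296949653112.72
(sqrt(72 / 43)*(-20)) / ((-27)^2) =-40*sqrt(86) / 10449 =-0.04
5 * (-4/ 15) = -4/ 3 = -1.33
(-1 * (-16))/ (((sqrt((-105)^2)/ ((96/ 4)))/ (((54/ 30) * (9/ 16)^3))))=6561/ 5600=1.17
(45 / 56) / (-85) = -9 / 952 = -0.01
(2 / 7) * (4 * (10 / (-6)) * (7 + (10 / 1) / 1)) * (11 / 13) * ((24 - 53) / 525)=43384 / 28665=1.51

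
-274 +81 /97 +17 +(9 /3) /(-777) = -6435729 /25123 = -256.17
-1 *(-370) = 370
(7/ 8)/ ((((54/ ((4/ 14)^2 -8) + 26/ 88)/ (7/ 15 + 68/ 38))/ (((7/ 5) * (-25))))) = 33617969/ 3174330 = 10.59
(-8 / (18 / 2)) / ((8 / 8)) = -8 / 9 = -0.89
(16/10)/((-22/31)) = -124/55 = -2.25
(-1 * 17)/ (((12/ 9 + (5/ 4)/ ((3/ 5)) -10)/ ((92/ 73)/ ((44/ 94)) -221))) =-452676/ 803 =-563.73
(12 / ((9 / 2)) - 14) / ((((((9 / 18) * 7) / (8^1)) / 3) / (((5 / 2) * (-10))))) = 13600 / 7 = 1942.86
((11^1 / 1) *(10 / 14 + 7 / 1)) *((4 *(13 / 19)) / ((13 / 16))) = 38016 / 133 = 285.83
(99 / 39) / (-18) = -11 / 78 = -0.14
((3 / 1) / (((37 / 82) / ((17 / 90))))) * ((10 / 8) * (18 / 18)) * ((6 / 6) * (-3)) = -697 / 148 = -4.71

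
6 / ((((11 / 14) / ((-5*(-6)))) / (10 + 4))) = 35280 / 11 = 3207.27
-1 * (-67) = 67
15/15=1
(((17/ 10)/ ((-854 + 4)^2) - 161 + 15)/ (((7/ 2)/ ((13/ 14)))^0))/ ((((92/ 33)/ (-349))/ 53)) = 37875381439599/ 39100000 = 968679.83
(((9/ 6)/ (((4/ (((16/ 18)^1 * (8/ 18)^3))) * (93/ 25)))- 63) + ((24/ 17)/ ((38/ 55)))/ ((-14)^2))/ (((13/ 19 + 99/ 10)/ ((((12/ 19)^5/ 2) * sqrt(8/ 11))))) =-2076083064586240 * sqrt(22)/ 38189433834064359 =-0.25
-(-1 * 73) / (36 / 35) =2555 / 36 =70.97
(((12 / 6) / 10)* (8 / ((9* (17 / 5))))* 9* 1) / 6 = 4 / 51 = 0.08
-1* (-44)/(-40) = -11/10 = -1.10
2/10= 0.20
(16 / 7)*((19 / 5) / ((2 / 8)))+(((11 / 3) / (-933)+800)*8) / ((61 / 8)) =874.08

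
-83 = -83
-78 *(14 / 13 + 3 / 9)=-110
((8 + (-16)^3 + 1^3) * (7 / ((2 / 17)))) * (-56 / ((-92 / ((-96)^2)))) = -31375604736 / 23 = -1364156727.65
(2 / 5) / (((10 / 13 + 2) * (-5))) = -13 / 450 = -0.03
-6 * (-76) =456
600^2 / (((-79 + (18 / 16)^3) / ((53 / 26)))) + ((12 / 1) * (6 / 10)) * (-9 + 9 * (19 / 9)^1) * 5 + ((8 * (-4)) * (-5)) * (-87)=-11886145320 / 516347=-23019.69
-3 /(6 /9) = -9 /2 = -4.50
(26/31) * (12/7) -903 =-195639/217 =-901.56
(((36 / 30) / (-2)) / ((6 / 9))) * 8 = -36 / 5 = -7.20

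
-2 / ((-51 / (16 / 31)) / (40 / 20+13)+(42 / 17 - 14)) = 2720 / 24639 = 0.11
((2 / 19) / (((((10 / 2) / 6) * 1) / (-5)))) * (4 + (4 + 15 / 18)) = -106 / 19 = -5.58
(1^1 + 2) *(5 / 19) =15 / 19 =0.79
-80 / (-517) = 80 / 517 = 0.15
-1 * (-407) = 407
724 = 724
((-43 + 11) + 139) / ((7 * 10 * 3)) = 107 / 210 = 0.51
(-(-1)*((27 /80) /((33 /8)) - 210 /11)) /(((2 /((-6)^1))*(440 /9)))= 56457 /48400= 1.17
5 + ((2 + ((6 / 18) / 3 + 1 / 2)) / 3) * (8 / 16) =587 / 108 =5.44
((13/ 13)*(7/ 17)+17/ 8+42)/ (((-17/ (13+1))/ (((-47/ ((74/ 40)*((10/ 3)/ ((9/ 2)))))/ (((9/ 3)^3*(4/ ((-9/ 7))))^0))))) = 53804331/ 42772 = 1257.93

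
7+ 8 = 15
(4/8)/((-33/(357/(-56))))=17/176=0.10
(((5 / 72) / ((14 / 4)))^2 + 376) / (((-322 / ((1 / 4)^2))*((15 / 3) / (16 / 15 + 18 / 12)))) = -262652819 / 7010841600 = -0.04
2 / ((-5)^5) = -2 / 3125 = -0.00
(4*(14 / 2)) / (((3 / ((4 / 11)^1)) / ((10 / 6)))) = 560 / 99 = 5.66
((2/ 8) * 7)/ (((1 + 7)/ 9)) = 63/ 32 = 1.97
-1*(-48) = 48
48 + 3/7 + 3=360/7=51.43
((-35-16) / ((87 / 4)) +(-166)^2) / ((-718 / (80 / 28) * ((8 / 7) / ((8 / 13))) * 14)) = -3995280 / 947401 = -4.22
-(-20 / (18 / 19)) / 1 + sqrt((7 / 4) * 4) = sqrt(7) + 190 / 9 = 23.76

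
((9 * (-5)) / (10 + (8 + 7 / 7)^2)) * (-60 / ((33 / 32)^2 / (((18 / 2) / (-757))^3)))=-223948800 / 4776550802023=-0.00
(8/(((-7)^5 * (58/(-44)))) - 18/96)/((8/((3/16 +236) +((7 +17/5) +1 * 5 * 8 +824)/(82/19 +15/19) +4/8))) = -4620121549719/484127651840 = -9.54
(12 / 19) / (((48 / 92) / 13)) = 299 / 19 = 15.74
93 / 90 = 1.03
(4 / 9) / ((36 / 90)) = 10 / 9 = 1.11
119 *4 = 476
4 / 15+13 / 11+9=1724 / 165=10.45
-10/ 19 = -0.53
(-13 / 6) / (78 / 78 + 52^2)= -13 / 16230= -0.00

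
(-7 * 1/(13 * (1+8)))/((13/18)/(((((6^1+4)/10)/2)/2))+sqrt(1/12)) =-0.02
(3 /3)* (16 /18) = 8 /9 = 0.89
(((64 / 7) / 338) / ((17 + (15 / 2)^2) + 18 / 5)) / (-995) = -128 / 361835929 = -0.00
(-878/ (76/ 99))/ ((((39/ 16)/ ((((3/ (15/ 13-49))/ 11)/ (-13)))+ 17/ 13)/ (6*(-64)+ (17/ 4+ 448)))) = -154243089/ 10987415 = -14.04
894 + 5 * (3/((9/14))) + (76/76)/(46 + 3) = 134851/147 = 917.35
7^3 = 343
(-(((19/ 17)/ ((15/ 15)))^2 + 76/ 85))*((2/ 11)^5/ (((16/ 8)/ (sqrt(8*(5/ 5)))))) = -99104*sqrt(2)/ 232718695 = -0.00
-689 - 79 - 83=-851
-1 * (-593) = 593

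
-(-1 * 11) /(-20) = -11 /20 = -0.55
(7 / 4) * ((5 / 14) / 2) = 5 / 16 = 0.31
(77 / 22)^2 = 49 / 4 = 12.25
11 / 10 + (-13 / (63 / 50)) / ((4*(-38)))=27959 / 23940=1.17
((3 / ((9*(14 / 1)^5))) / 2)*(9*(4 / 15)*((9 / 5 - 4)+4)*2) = 9 / 3361400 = 0.00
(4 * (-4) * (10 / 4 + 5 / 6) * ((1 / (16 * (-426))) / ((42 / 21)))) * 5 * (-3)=-25 / 426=-0.06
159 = 159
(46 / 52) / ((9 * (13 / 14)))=0.11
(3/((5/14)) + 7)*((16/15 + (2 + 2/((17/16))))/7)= 10.89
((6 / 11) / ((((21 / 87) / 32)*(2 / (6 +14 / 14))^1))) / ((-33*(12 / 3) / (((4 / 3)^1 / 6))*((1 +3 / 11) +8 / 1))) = -232 / 5049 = -0.05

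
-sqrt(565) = -23.77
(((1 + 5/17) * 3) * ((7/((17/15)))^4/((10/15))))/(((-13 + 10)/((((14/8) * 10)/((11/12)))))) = -76576893750/1419857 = -53932.82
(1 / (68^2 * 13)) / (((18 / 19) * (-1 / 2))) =-19 / 541008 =-0.00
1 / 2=0.50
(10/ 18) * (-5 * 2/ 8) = -25/ 36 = -0.69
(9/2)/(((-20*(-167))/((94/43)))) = 423/143620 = 0.00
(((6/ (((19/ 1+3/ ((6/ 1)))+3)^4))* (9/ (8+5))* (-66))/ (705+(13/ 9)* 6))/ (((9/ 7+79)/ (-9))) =0.00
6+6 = 12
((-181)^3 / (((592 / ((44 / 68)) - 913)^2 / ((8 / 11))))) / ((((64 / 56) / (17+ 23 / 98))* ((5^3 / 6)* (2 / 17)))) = -624289062221 / 85750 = -7280338.92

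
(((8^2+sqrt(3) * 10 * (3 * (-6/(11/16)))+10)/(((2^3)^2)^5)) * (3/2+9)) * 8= 777/134217728 - 945 * sqrt(3)/46137344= -0.00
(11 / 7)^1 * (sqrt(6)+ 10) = 19.56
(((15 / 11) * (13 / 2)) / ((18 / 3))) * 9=585 / 44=13.30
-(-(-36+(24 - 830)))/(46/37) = -677.26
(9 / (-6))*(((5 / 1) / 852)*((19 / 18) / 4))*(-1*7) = 665 / 40896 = 0.02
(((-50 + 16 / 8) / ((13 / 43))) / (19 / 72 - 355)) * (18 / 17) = 2674944 / 5644561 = 0.47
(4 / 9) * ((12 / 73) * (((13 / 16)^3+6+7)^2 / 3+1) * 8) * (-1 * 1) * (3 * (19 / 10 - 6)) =128103666593 / 287047680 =446.28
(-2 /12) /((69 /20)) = -10 /207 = -0.05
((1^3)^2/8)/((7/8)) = 1/7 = 0.14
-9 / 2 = -4.50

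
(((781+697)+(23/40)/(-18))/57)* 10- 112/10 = 5090861/20520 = 248.09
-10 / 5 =-2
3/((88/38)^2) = 1083/1936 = 0.56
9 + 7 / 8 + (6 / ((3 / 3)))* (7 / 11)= 1205 / 88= 13.69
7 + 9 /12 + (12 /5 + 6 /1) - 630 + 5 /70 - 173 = -110149 /140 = -786.78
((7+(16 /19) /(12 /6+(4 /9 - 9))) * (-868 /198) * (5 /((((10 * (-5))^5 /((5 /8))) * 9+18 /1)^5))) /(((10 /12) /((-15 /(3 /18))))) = -8357755 /948090109944447573569420018222318713555364029155708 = -0.00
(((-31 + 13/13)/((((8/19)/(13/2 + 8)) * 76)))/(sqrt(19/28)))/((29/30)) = -225 * sqrt(133)/152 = -17.07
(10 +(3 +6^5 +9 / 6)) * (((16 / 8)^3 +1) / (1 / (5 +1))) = 420687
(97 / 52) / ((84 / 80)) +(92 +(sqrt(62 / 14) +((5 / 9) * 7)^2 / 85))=sqrt(217) / 7 +11773154 / 125307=96.06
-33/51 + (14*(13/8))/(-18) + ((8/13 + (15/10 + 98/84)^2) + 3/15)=478597/79560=6.02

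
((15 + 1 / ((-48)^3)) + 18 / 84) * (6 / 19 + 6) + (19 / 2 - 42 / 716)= 11577086855 / 109702656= 105.53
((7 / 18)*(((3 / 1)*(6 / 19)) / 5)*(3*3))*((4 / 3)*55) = 924 / 19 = 48.63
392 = 392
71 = 71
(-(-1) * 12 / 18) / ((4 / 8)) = 1.33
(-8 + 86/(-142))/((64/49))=-29939/4544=-6.59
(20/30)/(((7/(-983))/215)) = -20128.10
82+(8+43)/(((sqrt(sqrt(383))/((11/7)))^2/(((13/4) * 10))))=82+401115 * sqrt(383)/37534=291.14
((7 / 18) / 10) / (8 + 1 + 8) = 7 / 3060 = 0.00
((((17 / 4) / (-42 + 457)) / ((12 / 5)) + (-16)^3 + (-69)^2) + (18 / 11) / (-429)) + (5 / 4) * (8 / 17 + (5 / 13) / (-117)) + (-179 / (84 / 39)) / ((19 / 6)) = 353301308989835 / 552602978928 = 639.34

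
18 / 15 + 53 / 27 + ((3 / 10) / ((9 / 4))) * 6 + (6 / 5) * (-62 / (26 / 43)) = -208991 / 1755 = -119.08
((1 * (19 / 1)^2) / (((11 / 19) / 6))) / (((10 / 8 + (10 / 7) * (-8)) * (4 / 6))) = -30324 / 55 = -551.35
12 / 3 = 4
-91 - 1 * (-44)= -47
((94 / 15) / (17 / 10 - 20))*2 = -376 / 549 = -0.68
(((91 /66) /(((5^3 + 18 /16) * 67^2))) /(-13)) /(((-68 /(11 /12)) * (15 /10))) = 7 /4157990118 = 0.00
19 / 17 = 1.12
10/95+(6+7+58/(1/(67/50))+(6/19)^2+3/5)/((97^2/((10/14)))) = 0.11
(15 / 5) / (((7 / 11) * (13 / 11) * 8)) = 363 / 728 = 0.50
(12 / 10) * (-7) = -42 / 5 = -8.40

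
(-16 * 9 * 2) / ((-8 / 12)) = 432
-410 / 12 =-205 / 6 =-34.17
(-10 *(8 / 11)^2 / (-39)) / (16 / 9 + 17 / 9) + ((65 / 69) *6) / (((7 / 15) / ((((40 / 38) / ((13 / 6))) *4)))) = 1247773760 / 52929877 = 23.57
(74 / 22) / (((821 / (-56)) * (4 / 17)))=-8806 / 9031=-0.98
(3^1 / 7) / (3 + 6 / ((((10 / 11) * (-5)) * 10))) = 250 / 1673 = 0.15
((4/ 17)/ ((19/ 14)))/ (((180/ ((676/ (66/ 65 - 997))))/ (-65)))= 7997080/ 188196273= 0.04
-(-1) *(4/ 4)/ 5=1/ 5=0.20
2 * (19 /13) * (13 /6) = 19 /3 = 6.33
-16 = -16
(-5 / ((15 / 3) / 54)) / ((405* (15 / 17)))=-34 / 225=-0.15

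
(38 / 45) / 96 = 19 / 2160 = 0.01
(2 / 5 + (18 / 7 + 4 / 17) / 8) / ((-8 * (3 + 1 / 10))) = -0.03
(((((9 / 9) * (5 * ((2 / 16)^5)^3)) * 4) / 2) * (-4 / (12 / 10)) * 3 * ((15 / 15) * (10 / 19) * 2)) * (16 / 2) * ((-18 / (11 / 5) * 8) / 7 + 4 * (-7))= 89875 / 100536594464768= 0.00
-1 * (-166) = 166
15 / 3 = 5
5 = 5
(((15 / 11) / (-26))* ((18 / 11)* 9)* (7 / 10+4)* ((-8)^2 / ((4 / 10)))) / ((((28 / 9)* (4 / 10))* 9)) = -571050 / 11011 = -51.86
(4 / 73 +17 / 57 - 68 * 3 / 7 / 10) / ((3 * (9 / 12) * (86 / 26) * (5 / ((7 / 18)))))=-9698182 / 362319075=-0.03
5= 5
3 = 3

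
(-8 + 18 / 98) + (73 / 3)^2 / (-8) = -288697 / 3528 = -81.83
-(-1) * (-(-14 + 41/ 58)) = 771/ 58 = 13.29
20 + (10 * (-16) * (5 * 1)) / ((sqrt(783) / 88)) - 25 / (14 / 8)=40 / 7 - 70400 * sqrt(87) / 261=-2510.18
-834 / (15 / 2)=-556 / 5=-111.20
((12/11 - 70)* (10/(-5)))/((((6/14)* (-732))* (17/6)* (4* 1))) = -2653/68442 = -0.04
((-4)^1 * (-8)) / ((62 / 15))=240 / 31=7.74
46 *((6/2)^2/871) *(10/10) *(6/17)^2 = 14904/251719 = 0.06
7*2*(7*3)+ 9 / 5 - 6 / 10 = 1476 / 5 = 295.20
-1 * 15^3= -3375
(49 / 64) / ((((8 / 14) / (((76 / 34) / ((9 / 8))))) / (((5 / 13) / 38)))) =1715 / 63648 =0.03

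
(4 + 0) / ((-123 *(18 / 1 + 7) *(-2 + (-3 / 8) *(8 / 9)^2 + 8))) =-0.00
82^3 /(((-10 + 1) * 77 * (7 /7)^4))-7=-556219 /693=-802.62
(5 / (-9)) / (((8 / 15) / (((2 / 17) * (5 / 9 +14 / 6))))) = -325 / 918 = -0.35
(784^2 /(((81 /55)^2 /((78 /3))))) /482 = 24171347200 /1581201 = 15286.70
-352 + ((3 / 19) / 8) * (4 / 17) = -227389 / 646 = -352.00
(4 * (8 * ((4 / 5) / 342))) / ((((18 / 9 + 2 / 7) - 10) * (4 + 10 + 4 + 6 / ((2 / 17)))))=-224 / 1592865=-0.00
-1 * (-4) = 4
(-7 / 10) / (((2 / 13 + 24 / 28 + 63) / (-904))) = 287924 / 29125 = 9.89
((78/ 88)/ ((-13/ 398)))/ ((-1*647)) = 597/ 14234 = 0.04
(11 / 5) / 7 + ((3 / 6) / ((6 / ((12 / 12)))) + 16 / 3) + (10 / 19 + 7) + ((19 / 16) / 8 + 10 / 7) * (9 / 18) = 7173457 / 510720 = 14.05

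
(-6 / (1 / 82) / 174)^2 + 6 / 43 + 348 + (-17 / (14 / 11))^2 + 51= 4150334087 / 7087948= 585.55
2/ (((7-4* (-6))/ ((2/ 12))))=1/ 93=0.01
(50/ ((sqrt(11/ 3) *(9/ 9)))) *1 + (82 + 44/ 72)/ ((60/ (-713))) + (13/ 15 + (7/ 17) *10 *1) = -3586483/ 3672 + 50 *sqrt(33)/ 11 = -950.60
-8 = -8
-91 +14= -77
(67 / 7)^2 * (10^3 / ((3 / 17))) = 76313000 / 147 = 519136.05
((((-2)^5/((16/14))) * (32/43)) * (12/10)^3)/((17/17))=-36.01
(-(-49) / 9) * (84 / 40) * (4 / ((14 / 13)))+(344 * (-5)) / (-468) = 26993 / 585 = 46.14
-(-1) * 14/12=1.17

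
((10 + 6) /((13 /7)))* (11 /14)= 88 /13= 6.77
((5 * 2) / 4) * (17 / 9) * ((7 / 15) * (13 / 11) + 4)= 12767 / 594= 21.49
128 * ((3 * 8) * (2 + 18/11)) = 122880/11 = 11170.91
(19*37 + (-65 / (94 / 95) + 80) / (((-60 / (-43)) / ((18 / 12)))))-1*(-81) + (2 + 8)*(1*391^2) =1150266255 / 752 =1529609.38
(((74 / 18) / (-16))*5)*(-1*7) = 1295 / 144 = 8.99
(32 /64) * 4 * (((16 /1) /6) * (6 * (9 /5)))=288 /5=57.60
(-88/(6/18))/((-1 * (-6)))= -44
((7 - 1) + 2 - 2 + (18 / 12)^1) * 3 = 22.50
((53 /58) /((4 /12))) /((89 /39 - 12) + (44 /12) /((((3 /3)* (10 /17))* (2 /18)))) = 31005 /524581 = 0.06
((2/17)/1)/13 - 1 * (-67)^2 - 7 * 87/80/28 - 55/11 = -317834267/70720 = -4494.26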